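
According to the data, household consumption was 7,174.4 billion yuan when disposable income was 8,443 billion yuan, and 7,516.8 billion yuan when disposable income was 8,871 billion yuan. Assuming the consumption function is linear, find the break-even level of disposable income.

MPC = (7516.8 − 7174.4)/(8871 − 8443) = 342.4/428 = 0.8
a = 7174.4 − 0.8(8443) = 7174.4 − 6754.4 = 420
Break-even: Y = a/(1−MPC) = 420/0.2 = 2100

Y = 2100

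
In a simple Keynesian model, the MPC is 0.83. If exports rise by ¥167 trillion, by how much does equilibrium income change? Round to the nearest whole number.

ΔY ≈ 982

The multiplier is 1/(1 − MPC) = 1/0.17.
ΔY = 167/0.17 = 982.35 ≈ 982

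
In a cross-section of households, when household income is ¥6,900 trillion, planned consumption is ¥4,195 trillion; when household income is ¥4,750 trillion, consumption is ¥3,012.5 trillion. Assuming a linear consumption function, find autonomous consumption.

MPC = ΔC/ΔY = (4195 − 3012.5)/(6900 − 4750) = 1182.5/2150 = 0.55
a = C − MPC·Y = 3012.5 − 0.55(4750) = 3012.5 − 2612.5 = 400

a = 400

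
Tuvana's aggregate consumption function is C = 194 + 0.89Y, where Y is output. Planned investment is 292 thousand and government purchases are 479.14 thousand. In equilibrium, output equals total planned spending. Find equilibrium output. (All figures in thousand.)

Y = 8774

Y = C + I + G = 194 + 0.89Y + 292 + 479.14
Y − 0.89Y = 965.14
0.11Y = 965.14, so Y = 965.14/0.11 = 8774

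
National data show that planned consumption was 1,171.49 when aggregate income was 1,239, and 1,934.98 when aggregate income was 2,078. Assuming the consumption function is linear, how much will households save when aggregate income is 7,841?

S = 661.69

MPC = (1934.98 − 1171.49)/(2078 − 1239) = 763.49/839 = 0.91
a = 1171.49 − 0.91(1239) = 1171.49 − 1127.49 = 44
C = 44 + 0.91(7841) = 7179.31
S = 7841 − 7179.31 = 661.69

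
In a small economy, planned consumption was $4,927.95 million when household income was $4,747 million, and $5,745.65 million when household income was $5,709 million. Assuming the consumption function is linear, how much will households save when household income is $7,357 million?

S = 210.55

MPC = (5745.65 − 4927.95)/(5709 − 4747) = 817.7/962 = 0.85
a = 4927.95 − 0.85(4747) = 4927.95 − 4034.95 = 893
C = 893 + 0.85(7357) = 7146.45
S = 7357 − 7146.45 = 210.55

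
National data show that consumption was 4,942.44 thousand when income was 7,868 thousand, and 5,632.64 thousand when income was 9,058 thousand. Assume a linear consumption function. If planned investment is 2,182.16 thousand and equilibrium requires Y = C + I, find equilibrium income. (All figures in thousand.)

Y = 6098

MPC = (5632.64 − 4942.44)/(9058 − 7868) = 690.2/1190 = 0.58
a = 4942.44 − 0.58(7868) = 379
Equilibrium: Y = 379 + 0.58Y + 2182.16
0.42Y = 2561.16, so Y = 2561.16/0.42 = 6098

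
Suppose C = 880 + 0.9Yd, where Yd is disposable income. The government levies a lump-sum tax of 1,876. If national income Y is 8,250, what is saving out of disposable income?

S = -242.6

Yd = Y − T = 8250 − 1876 = 6374
C = 880 + 0.9(6374) = 880 + 5736.6 = 6616.6
S = Yd − C = 6374 − 6616.6 = -242.6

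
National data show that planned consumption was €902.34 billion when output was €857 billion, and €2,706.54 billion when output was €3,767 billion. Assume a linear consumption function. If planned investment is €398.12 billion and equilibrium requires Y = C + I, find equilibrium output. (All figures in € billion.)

MPC = (2706.54 − 902.34)/(3767 − 857) = 1804.2/2910 = 0.62
a = 902.34 − 0.62(857) = 371
Equilibrium: Y = 371 + 0.62Y + 398.12
0.38Y = 769.12, so Y = 769.12/0.38 = 2024

Y = 2024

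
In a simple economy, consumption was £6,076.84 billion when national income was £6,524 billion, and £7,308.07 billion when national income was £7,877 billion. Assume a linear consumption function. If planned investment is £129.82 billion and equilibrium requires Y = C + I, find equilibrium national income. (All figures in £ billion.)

MPC = (7308.07 − 6076.84)/(7877 − 6524) = 1231.23/1353 = 0.91
a = 6076.84 − 0.91(6524) = 140
Equilibrium: Y = 140 + 0.91Y + 129.82
0.09Y = 269.82, so Y = 269.82/0.09 = 2998

Y = 2998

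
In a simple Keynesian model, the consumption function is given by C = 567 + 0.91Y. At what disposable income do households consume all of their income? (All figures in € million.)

At break-even, C = Y: 567 + 0.91Y = Y
0.09Y = 567, so Y = 567/0.09 = 6300

Y = 6300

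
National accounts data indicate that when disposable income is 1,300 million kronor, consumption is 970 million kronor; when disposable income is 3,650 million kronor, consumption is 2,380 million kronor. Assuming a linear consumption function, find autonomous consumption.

MPC = ΔC/ΔY = (2380 − 970)/(3650 − 1300) = 1410/2350 = 0.6
a = C − MPC·Y = 970 − 0.6(1300) = 970 − 780 = 190

a = 190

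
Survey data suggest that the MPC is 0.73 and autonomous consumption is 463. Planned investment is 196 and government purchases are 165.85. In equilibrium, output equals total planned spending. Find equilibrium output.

Y = C + I + G = 463 + 0.73Y + 196 + 165.85
Y − 0.73Y = 824.85
0.27Y = 824.85, so Y = 824.85/0.27 = 3055

Y = 3055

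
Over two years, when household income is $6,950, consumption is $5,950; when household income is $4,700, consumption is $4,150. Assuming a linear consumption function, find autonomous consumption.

a = 390

MPC = ΔC/ΔY = (5950 − 4150)/(6950 − 4700) = 1800/2250 = 0.8
a = C − MPC·Y = 4150 − 0.8(4700) = 4150 − 3760 = 390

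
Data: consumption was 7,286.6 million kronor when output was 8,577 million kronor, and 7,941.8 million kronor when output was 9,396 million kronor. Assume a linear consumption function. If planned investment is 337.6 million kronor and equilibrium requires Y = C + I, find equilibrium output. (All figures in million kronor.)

MPC = (7941.8 − 7286.6)/(9396 − 8577) = 655.2/819 = 0.8
a = 7286.6 − 0.8(8577) = 425
Equilibrium: Y = 425 + 0.8Y + 337.6
0.2Y = 762.6, so Y = 762.6/0.2 = 3813

Y = 3813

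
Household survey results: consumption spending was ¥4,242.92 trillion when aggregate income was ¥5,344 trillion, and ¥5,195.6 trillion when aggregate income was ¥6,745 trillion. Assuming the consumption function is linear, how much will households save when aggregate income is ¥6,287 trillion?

MPC = (5195.6 − 4242.92)/(6745 − 5344) = 952.68/1401 = 0.68
a = 4242.92 − 0.68(5344) = 4242.92 − 3633.92 = 609
C = 609 + 0.68(6287) = 4884.16
S = 6287 − 4884.16 = 1402.84

S = 1402.84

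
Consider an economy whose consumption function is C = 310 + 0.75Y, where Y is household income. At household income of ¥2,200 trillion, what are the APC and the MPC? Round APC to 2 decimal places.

MPC = 0.75 (the slope of the consumption function)
C = 310 + 0.75(2200) = 1960, so APC = 1960/2200 = 0.89

APC = 0.89; MPC = 0.75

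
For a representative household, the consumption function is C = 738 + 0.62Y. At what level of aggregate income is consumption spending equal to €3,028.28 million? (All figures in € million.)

738 + 0.62Y = 3028.28
0.62Y = 2290.28, so Y = 2290.28/0.62 = 3694

Y = 3694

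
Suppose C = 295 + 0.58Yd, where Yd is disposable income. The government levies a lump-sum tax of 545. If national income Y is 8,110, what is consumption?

Yd = Y − T = 8110 − 545 = 7565
C = 295 + 0.58(7565) = 295 + 4387.7 = 4682.7

C = 4682.7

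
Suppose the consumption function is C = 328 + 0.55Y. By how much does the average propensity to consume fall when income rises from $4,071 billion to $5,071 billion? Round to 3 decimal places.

ΔAPC = 0.016

At Y = 4071: C = 328 + 0.55(4071) = 2567.05, APC = 2567.05/4071 = 0.6306
At Y = 5071: C = 3117.05, APC = 3117.05/5071 = 0.6147
Fall in APC = 0.6306 − 0.6147 = 0.0159 ≈ 0.016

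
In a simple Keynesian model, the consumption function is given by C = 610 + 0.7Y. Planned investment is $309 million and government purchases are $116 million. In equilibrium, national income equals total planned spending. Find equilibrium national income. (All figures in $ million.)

Y = 3450

Y = C + I + G = 610 + 0.7Y + 309 + 116
Y − 0.7Y = 1035
0.3Y = 1035, so Y = 1035/0.3 = 3450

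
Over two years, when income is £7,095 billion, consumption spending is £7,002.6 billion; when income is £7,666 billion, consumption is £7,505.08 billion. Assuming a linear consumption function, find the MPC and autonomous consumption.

MPC = 0.88; a = 759

MPC = ΔC/ΔY = (7505.08 − 7002.6)/(7666 − 7095) = 502.48/571 = 0.88
a = C − MPC·Y = 7002.6 − 0.88(7095) = 7002.6 − 6243.6 = 759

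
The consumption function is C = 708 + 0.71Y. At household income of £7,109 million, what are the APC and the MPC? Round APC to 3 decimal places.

APC = 0.810; MPC = 0.71

MPC = 0.71 (the slope of the consumption function)
C = 708 + 0.71(7109) = 5755.39, so APC = 5755.39/7109 = 0.810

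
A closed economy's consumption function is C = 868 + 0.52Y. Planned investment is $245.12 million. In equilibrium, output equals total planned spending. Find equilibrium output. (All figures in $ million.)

Y = 2319

Y = C + I = 868 + 0.52Y + 245.12
Y − 0.52Y = 1113.12
0.48Y = 1113.12, so Y = 1113.12/0.48 = 2319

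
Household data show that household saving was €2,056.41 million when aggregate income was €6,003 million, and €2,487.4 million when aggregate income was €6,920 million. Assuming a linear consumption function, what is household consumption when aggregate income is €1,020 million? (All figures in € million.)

C = 1305.6

MPS = ΔS/ΔY = (2487.4 − 2056.41)/(6920 − 6003) = 430.99/917 = 0.47
MPC = 1 − MPS = 0.53
Autonomous saving = 2056.41 − 0.47(6003) = -765, so a = 765
C = 765 + 0.53(1020) = 765 + 540.6 = 1305.6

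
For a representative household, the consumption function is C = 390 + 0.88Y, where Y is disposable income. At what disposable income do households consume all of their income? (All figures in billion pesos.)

At break-even, C = Y: 390 + 0.88Y = Y
0.12Y = 390, so Y = 390/0.12 = 3250

Y = 3250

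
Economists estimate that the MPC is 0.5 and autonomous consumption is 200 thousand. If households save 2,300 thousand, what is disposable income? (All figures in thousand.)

Y = 5000

S = Y − C = -200 + 0.5Y
-200 + 0.5Y = 2300, so 0.5Y = 2500 and Y = 5000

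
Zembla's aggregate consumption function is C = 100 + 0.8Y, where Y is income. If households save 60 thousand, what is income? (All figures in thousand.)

Y = 800

S = Y − C = -100 + 0.2Y
-100 + 0.2Y = 60, so 0.2Y = 160 and Y = 800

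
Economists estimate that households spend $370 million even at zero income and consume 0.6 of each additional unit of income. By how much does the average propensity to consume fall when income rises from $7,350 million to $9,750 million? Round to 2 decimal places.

At Y = 7350: C = 370 + 0.6(7350) = 4780, APC = 4780/7350 = 0.650
At Y = 9750: C = 6220, APC = 6220/9750 = 0.638
Fall in APC = 0.650 − 0.638 = 0.012 ≈ 0.01

ΔAPC = 0.01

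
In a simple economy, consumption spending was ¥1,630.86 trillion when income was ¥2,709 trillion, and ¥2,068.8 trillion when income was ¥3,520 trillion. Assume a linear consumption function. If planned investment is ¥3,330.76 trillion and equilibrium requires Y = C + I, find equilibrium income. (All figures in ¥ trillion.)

MPC = (2068.8 − 1630.86)/(3520 − 2709) = 437.94/811 = 0.54
a = 1630.86 − 0.54(2709) = 168
Equilibrium: Y = 168 + 0.54Y + 3330.76
0.46Y = 3498.76, so Y = 3498.76/0.46 = 7606

Y = 7606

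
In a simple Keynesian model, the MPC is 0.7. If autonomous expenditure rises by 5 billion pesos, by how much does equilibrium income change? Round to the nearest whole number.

The multiplier is 1/(1 − MPC) = 1/0.3.
ΔY = 5/0.3 = 16.67 ≈ 17

ΔY ≈ 17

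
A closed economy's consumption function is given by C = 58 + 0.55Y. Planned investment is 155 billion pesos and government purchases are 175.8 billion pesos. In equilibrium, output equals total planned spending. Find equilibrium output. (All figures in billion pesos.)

Y = C + I + G = 58 + 0.55Y + 155 + 175.8
Y − 0.55Y = 388.8
0.45Y = 388.8, so Y = 388.8/0.45 = 864

Y = 864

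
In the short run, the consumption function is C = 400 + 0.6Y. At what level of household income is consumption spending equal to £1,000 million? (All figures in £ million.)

Y = 1000

400 + 0.6Y = 1000
0.6Y = 600, so Y = 600/0.6 = 1000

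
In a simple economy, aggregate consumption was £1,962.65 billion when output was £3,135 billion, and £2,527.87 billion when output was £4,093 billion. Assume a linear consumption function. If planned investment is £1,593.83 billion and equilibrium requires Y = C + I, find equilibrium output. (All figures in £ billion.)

Y = 4163

MPC = (2527.87 − 1962.65)/(4093 − 3135) = 565.22/958 = 0.59
a = 1962.65 − 0.59(3135) = 113
Equilibrium: Y = 113 + 0.59Y + 1593.83
0.41Y = 1706.83, so Y = 1706.83/0.41 = 4163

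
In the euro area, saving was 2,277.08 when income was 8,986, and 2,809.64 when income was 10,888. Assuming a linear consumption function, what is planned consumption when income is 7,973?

C = 5979.56

MPS = ΔS/ΔY = (2809.64 − 2277.08)/(10888 − 8986) = 532.56/1902 = 0.28
MPC = 1 − MPS = 0.72
Autonomous saving = 2277.08 − 0.28(8986) = -239, so a = 239
C = 239 + 0.72(7973) = 239 + 5740.56 = 5979.56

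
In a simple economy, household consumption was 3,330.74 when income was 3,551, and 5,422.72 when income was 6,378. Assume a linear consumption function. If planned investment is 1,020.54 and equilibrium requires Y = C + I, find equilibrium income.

Y = 6629

MPC = (5422.72 − 3330.74)/(6378 − 3551) = 2091.98/2827 = 0.74
a = 3330.74 − 0.74(3551) = 703
Equilibrium: Y = 703 + 0.74Y + 1020.54
0.26Y = 1723.54, so Y = 1723.54/0.26 = 6629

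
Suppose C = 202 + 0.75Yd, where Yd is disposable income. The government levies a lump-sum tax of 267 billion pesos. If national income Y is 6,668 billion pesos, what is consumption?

Yd = Y − T = 6668 − 267 = 6401
C = 202 + 0.75(6401) = 202 + 4800.75 = 5002.75

C = 5002.75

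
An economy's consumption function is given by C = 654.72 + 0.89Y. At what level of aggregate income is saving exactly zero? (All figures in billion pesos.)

At break-even, C = Y: 654.72 + 0.89Y = Y
0.11Y = 654.72, so Y = 654.72/0.11 = 5952

Y = 5952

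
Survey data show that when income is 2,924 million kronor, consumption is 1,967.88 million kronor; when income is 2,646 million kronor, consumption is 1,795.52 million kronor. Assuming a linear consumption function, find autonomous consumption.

MPC = ΔC/ΔY = (1967.88 − 1795.52)/(2924 − 2646) = 172.36/278 = 0.62
a = C − MPC·Y = 1795.52 − 0.62(2646) = 1795.52 − 1640.52 = 155

a = 155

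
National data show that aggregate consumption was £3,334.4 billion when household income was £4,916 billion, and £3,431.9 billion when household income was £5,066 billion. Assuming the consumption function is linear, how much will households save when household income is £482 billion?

MPC = (3431.9 − 3334.4)/(5066 − 4916) = 97.5/150 = 0.65
a = 3334.4 − 0.65(4916) = 3334.4 − 3195.4 = 139
C = 139 + 0.65(482) = 452.3
S = 482 − 452.3 = 29.7

S = 29.7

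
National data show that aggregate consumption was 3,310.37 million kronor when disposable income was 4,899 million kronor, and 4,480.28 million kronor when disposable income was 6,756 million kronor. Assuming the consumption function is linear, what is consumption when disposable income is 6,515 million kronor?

MPC = (4480.28 − 3310.37)/(6756 − 4899) = 1169.91/1857 = 0.63
a = 3310.37 − 0.63(4899) = 3310.37 − 3086.37 = 224
C = 224 + 0.63(6515) = 224 + 4104.45 = 4328.45

C = 4328.45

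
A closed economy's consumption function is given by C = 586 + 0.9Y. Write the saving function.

S = Y − C = Y − (586 + 0.9Y) = -586 + (1 − 0.9)Y

S = -586 + 0.1Y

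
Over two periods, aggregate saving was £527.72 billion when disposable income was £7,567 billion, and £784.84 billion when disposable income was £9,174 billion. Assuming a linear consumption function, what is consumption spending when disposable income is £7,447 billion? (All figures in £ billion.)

MPS = ΔS/ΔY = (784.84 − 527.72)/(9174 − 7567) = 257.12/1607 = 0.16
MPC = 1 − MPS = 0.84
Autonomous saving = 527.72 − 0.16(7567) = -683, so a = 683
C = 683 + 0.84(7447) = 683 + 6255.48 = 6938.48

C = 6938.48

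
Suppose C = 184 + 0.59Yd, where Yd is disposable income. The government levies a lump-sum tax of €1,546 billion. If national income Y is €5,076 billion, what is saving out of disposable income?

Yd = Y − T = 5076 − 1546 = 3530
C = 184 + 0.59(3530) = 184 + 2082.7 = 2266.7
S = Yd − C = 3530 − 2266.7 = 1263.3

S = 1263.3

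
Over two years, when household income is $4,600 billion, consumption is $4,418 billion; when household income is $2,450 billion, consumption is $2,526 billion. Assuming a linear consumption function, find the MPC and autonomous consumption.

MPC = 0.88; a = 370

MPC = ΔC/ΔY = (4418 − 2526)/(4600 − 2450) = 1892/2150 = 0.88
a = C − MPC·Y = 2526 − 0.88(2450) = 2526 − 2156 = 370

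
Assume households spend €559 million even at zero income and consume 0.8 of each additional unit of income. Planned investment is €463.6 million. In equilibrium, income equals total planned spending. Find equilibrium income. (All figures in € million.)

Y = 5113

Y = C + I = 559 + 0.8Y + 463.6
Y − 0.8Y = 1022.6
0.2Y = 1022.6, so Y = 1022.6/0.2 = 5113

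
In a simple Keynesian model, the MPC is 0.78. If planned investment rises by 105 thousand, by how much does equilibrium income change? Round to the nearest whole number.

The multiplier is 1/(1 − MPC) = 1/0.22.
ΔY = 105/0.22 = 477.27 ≈ 477

ΔY ≈ 477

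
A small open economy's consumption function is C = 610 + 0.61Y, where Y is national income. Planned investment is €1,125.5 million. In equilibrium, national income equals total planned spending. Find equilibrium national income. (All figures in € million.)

Y = C + I = 610 + 0.61Y + 1125.5
Y − 0.61Y = 1735.5
0.39Y = 1735.5, so Y = 1735.5/0.39 = 4450

Y = 4450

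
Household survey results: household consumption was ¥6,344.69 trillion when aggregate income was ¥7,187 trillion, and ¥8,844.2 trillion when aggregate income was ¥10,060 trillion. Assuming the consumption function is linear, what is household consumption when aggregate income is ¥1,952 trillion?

C = 1790.24

MPC = (8844.2 − 6344.69)/(10060 − 7187) = 2499.51/2873 = 0.87
a = 6344.69 − 0.87(7187) = 6344.69 − 6252.69 = 92
C = 92 + 0.87(1952) = 92 + 1698.24 = 1790.24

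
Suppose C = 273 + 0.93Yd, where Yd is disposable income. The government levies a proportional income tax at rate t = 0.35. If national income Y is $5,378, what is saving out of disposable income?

Yd = (1 − 0.35)(5378) = 0.65(5378) = 3495.7
C = 273 + 0.93(3495.7) = 273 + 3251.001 = 3524.001
S = Yd − C = 3495.7 − 3524.001 = -28.301

S = -28.301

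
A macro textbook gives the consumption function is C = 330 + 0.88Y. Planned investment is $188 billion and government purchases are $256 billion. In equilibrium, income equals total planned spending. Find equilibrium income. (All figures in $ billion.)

Y = C + I + G = 330 + 0.88Y + 188 + 256
Y − 0.88Y = 774
0.12Y = 774, so Y = 774/0.12 = 6450

Y = 6450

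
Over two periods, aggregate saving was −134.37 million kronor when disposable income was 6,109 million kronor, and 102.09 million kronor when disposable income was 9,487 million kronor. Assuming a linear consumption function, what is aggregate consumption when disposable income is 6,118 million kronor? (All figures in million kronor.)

C = 6251.74

MPS = ΔS/ΔY = (102.09 − (-134.37))/(9487 − 6109) = 236.46/3378 = 0.07
MPC = 1 − MPS = 0.93
Autonomous saving = -134.37 − 0.07(6109) = -562, so a = 562
C = 562 + 0.93(6118) = 562 + 5689.74 = 6251.74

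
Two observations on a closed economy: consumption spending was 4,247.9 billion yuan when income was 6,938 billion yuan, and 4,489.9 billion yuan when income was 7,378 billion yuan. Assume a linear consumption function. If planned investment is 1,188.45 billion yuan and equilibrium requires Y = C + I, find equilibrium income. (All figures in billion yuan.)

MPC = (4489.9 − 4247.9)/(7378 − 6938) = 242/440 = 0.55
a = 4247.9 − 0.55(6938) = 432
Equilibrium: Y = 432 + 0.55Y + 1188.45
0.45Y = 1620.45, so Y = 1620.45/0.45 = 3601

Y = 3601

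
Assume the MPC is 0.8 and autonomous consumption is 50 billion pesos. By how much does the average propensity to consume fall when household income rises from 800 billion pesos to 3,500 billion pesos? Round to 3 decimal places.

At Y = 800: C = 50 + 0.8(800) = 690, APC = 690/800 = 0.8625
At Y = 3500: C = 2850, APC = 2850/3500 = 0.8143
Fall in APC = 0.8625 − 0.8143 = 0.0482 ≈ 0.048

ΔAPC = 0.048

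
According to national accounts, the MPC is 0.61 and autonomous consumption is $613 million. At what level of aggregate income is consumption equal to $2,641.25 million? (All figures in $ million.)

Y = 3325

613 + 0.61Y = 2641.25
0.61Y = 2028.25, so Y = 2028.25/0.61 = 3325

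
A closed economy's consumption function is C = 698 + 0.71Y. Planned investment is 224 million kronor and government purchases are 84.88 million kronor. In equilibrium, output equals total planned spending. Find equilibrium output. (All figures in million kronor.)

Y = C + I + G = 698 + 0.71Y + 224 + 84.88
Y − 0.71Y = 1006.88
0.29Y = 1006.88, so Y = 1006.88/0.29 = 3472

Y = 3472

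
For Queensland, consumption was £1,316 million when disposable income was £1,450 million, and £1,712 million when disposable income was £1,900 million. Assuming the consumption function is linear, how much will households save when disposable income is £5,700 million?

MPC = (1712 − 1316)/(1900 − 1450) = 396/450 = 0.88
a = 1316 − 0.88(1450) = 1316 − 1276 = 40
C = 40 + 0.88(5700) = 5056
S = 5700 − 5056 = 644

S = 644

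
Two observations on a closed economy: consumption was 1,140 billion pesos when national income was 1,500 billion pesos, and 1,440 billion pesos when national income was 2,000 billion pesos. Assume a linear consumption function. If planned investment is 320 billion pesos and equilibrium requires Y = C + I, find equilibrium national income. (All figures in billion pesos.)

MPC = (1440 − 1140)/(2000 − 1500) = 300/500 = 0.6
a = 1140 − 0.6(1500) = 240
Equilibrium: Y = 240 + 0.6Y + 320
0.4Y = 560, so Y = 560/0.4 = 1400

Y = 1400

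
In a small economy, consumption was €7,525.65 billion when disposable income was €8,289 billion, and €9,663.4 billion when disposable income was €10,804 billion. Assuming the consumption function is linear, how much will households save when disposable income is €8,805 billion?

S = 840.75

MPC = (9663.4 − 7525.65)/(10804 − 8289) = 2137.75/2515 = 0.85
a = 7525.65 − 0.85(8289) = 7525.65 − 7045.65 = 480
C = 480 + 0.85(8805) = 7964.25
S = 8805 − 7964.25 = 840.75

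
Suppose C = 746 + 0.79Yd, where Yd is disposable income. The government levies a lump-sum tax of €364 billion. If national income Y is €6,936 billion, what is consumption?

Yd = Y − T = 6936 − 364 = 6572
C = 746 + 0.79(6572) = 746 + 5191.88 = 5937.88

C = 5937.88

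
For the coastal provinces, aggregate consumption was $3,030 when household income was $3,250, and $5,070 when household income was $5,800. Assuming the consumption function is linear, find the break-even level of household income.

MPC = (5070 − 3030)/(5800 − 3250) = 2040/2550 = 0.8
a = 3030 − 0.8(3250) = 3030 − 2600 = 430
Break-even: Y = a/(1−MPC) = 430/0.2 = 2150

Y = 2150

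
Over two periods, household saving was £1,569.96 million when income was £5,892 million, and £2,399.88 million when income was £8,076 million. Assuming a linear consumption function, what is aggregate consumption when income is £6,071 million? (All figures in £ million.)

C = 4433.02

MPS = ΔS/ΔY = (2399.88 − 1569.96)/(8076 − 5892) = 829.92/2184 = 0.38
MPC = 1 − MPS = 0.62
Autonomous saving = 1569.96 − 0.38(5892) = -669, so a = 669
C = 669 + 0.62(6071) = 669 + 3764.02 = 4433.02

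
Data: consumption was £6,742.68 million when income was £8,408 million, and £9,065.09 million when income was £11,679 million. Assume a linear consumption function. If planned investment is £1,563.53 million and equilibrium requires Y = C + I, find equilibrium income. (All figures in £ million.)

MPC = (9065.09 − 6742.68)/(11679 − 8408) = 2322.41/3271 = 0.71
a = 6742.68 − 0.71(8408) = 773
Equilibrium: Y = 773 + 0.71Y + 1563.53
0.29Y = 2336.53, so Y = 2336.53/0.29 = 8057

Y = 8057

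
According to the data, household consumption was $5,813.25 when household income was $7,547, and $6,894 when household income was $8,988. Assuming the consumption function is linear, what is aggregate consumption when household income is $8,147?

C = 6263.25

MPC = (6894 − 5813.25)/(8988 − 7547) = 1080.75/1441 = 0.75
a = 5813.25 − 0.75(7547) = 5813.25 − 5660.25 = 153
C = 153 + 0.75(8147) = 153 + 6110.25 = 6263.25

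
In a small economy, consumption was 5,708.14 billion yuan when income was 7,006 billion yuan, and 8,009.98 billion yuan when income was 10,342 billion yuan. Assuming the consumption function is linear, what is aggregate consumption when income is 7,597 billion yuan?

MPC = (8009.98 − 5708.14)/(10342 − 7006) = 2301.84/3336 = 0.69
a = 5708.14 − 0.69(7006) = 5708.14 − 4834.14 = 874
C = 874 + 0.69(7597) = 874 + 5241.93 = 6115.93

C = 6115.93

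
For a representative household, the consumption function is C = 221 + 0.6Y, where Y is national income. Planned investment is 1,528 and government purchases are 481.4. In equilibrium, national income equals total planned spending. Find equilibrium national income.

Y = 5576

Y = C + I + G = 221 + 0.6Y + 1528 + 481.4
Y − 0.6Y = 2230.4
0.4Y = 2230.4, so Y = 2230.4/0.4 = 5576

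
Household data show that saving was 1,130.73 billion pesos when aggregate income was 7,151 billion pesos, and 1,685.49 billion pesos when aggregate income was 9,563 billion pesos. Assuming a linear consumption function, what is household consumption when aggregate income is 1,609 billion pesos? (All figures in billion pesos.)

C = 1752.93

MPS = ΔS/ΔY = (1685.49 − 1130.73)/(9563 − 7151) = 554.76/2412 = 0.23
MPC = 1 − MPS = 0.77
Autonomous saving = 1130.73 − 0.23(7151) = -514, so a = 514
C = 514 + 0.77(1609) = 514 + 1238.93 = 1752.93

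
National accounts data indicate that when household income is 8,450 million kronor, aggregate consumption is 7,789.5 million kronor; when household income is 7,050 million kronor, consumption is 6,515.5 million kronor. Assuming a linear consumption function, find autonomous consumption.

MPC = ΔC/ΔY = (7789.5 − 6515.5)/(8450 − 7050) = 1274/1400 = 0.91
a = C − MPC·Y = 6515.5 − 0.91(7050) = 6515.5 − 6415.5 = 100

a = 100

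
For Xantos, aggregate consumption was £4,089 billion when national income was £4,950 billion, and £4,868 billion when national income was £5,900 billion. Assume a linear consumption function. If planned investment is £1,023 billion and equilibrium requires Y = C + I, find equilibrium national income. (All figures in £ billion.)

Y = 5850

MPC = (4868 − 4089)/(5900 − 4950) = 779/950 = 0.82
a = 4089 − 0.82(4950) = 30
Equilibrium: Y = 30 + 0.82Y + 1023
0.18Y = 1053, so Y = 1053/0.18 = 5850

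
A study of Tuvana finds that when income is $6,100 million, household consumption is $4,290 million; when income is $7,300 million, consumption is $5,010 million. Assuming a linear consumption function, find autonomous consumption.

a = 630

MPC = ΔC/ΔY = (5010 − 4290)/(7300 − 6100) = 720/1200 = 0.6
a = C − MPC·Y = 4290 − 0.6(6100) = 4290 − 3660 = 630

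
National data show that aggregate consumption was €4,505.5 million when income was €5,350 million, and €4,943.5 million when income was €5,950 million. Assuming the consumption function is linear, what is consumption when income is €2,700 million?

MPC = (4943.5 − 4505.5)/(5950 − 5350) = 438/600 = 0.73
a = 4505.5 − 0.73(5350) = 4505.5 − 3905.5 = 600
C = 600 + 0.73(2700) = 600 + 1971 = 2571

C = 2571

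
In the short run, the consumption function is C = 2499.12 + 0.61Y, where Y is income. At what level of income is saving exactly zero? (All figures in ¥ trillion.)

Y = 6408

At break-even, C = Y: 2499.12 + 0.61Y = Y
0.39Y = 2499.12, so Y = 2499.12/0.39 = 6408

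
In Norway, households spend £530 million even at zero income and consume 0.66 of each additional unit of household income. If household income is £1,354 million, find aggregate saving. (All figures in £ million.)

C = 530 + 0.66(1354) = 530 + 893.64 = 1423.64
S = Y − C = 1354 − 1423.64 = -69.64

S = -69.64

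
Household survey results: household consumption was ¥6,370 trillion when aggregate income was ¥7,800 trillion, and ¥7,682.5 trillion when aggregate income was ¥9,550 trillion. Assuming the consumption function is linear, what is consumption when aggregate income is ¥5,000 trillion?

MPC = (7682.5 − 6370)/(9550 − 7800) = 1312.5/1750 = 0.75
a = 6370 − 0.75(7800) = 6370 − 5850 = 520
C = 520 + 0.75(5000) = 520 + 3750 = 4270

C = 4270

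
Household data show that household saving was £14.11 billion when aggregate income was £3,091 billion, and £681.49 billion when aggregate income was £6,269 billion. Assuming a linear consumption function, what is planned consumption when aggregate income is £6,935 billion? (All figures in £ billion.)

MPS = ΔS/ΔY = (681.49 − 14.11)/(6269 − 3091) = 667.38/3178 = 0.21
MPC = 1 − MPS = 0.79
Autonomous saving = 14.11 − 0.21(3091) = -635, so a = 635
C = 635 + 0.79(6935) = 635 + 5478.65 = 6113.65

C = 6113.65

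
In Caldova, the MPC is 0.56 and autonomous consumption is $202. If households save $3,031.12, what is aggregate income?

S = Y − C = -202 + 0.44Y
-202 + 0.44Y = 3031.12, so 0.44Y = 3233.12 and Y = 7348

Y = 7348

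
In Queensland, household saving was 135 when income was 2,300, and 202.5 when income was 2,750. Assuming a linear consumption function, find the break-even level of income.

MPS = ΔS/ΔY = (202.5 − 135)/(2750 − 2300) = 67.5/450 = 0.15
MPC = 1 − MPS = 0.85
From S(2300) = 135: −a + 0.15(2300) = 135, so a = 345 − 135 = 210
Break-even (S = 0): Y = a/MPS = 210/0.15 = 1400

Y = 1400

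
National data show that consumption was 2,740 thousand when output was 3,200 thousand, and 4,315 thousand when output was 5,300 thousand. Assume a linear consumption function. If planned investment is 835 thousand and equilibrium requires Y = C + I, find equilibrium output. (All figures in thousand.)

Y = 4700

MPC = (4315 − 2740)/(5300 − 3200) = 1575/2100 = 0.75
a = 2740 − 0.75(3200) = 340
Equilibrium: Y = 340 + 0.75Y + 835
0.25Y = 1175, so Y = 1175/0.25 = 4700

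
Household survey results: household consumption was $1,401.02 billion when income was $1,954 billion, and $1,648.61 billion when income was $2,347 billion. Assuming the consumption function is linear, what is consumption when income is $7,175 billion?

C = 4690.25

MPC = (1648.61 − 1401.02)/(2347 − 1954) = 247.59/393 = 0.63
a = 1401.02 − 0.63(1954) = 1401.02 − 1231.02 = 170
C = 170 + 0.63(7175) = 170 + 4520.25 = 4690.25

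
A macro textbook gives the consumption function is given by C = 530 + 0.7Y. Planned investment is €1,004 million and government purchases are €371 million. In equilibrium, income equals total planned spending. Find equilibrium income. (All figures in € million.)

Y = 6350

Y = C + I + G = 530 + 0.7Y + 1004 + 371
Y − 0.7Y = 1905
0.3Y = 1905, so Y = 1905/0.3 = 6350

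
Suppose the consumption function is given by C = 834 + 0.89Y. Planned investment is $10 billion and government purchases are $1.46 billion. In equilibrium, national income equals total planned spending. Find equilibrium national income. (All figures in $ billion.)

Y = 7686

Y = C + I + G = 834 + 0.89Y + 10 + 1.46
Y − 0.89Y = 845.46
0.11Y = 845.46, so Y = 845.46/0.11 = 7686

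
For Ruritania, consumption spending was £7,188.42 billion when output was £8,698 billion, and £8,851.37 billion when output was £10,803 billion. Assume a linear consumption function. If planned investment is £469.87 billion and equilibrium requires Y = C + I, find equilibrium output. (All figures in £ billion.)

MPC = (8851.37 − 7188.42)/(10803 − 8698) = 1662.95/2105 = 0.79
a = 7188.42 − 0.79(8698) = 317
Equilibrium: Y = 317 + 0.79Y + 469.87
0.21Y = 786.87, so Y = 786.87/0.21 = 3747

Y = 3747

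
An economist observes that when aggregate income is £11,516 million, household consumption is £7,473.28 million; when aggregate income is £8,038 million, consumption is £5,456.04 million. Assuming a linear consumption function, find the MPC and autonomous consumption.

MPC = ΔC/ΔY = (7473.28 − 5456.04)/(11516 − 8038) = 2017.24/3478 = 0.58
a = C − MPC·Y = 5456.04 − 0.58(8038) = 5456.04 − 4662.04 = 794

MPC = 0.58; a = 794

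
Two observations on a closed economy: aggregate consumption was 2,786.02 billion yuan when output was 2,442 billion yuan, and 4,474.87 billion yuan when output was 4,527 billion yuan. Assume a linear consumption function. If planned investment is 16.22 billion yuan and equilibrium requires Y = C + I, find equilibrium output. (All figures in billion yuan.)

MPC = (4474.87 − 2786.02)/(4527 − 2442) = 1688.85/2085 = 0.81
a = 2786.02 − 0.81(2442) = 808
Equilibrium: Y = 808 + 0.81Y + 16.22
0.19Y = 824.22, so Y = 824.22/0.19 = 4338

Y = 4338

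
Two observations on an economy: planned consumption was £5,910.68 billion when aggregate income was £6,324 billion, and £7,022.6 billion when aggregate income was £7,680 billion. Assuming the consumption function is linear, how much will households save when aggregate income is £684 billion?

S = -601.88

MPC = (7022.6 − 5910.68)/(7680 − 6324) = 1111.92/1356 = 0.82
a = 5910.68 − 0.82(6324) = 5910.68 − 5185.68 = 725
C = 725 + 0.82(684) = 1285.88
S = 684 − 1285.88 = -601.88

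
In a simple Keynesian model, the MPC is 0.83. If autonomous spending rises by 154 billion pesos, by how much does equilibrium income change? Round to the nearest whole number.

The multiplier is 1/(1 − MPC) = 1/0.17.
ΔY = 154/0.17 = 905.88 ≈ 906

ΔY ≈ 906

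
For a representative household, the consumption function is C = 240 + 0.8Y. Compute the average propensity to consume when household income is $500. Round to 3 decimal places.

C = 240 + 0.8(500) = 640
APC = C/Y = 640/500 = 1.280

APC = 1.280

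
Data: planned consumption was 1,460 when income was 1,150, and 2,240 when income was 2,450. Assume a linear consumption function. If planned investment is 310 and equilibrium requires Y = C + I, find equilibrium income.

Y = 2700

MPC = (2240 − 1460)/(2450 − 1150) = 780/1300 = 0.6
a = 1460 − 0.6(1150) = 770
Equilibrium: Y = 770 + 0.6Y + 310
0.4Y = 1080, so Y = 1080/0.4 = 2700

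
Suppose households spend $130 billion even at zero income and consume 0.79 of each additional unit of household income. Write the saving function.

S = -130 + 0.21Y

S = Y − C = Y − (130 + 0.79Y) = -130 + (1 − 0.79)Y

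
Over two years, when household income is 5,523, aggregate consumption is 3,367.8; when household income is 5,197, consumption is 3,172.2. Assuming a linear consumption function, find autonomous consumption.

a = 54

MPC = ΔC/ΔY = (3367.8 − 3172.2)/(5523 − 5197) = 195.6/326 = 0.6
a = C − MPC·Y = 3172.2 − 0.6(5197) = 3172.2 − 3118.2 = 54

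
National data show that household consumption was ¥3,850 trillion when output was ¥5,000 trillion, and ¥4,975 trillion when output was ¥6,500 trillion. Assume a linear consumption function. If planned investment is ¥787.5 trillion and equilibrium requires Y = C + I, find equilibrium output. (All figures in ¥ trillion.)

Y = 3550

MPC = (4975 − 3850)/(6500 − 5000) = 1125/1500 = 0.75
a = 3850 − 0.75(5000) = 100
Equilibrium: Y = 100 + 0.75Y + 787.5
0.25Y = 887.5, so Y = 887.5/0.25 = 3550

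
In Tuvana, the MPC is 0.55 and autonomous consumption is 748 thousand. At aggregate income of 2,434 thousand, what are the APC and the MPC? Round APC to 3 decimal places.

MPC = 0.55 (the slope of the consumption function)
C = 748 + 0.55(2434) = 2086.7, so APC = 2086.7/2434 = 0.857

APC = 0.857; MPC = 0.55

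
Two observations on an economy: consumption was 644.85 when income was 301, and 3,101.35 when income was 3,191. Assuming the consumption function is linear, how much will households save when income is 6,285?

MPC = (3101.35 − 644.85)/(3191 − 301) = 2456.5/2890 = 0.85
a = 644.85 − 0.85(301) = 644.85 − 255.85 = 389
C = 389 + 0.85(6285) = 5731.25
S = 6285 − 5731.25 = 553.75

S = 553.75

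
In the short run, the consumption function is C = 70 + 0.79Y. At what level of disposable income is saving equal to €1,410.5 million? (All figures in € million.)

Y = 7050

S = Y − C = -70 + 0.21Y
-70 + 0.21Y = 1410.5, so 0.21Y = 1480.5 and Y = 7050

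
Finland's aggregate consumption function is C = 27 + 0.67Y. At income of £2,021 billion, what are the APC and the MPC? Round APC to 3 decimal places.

APC = 0.683; MPC = 0.67

MPC = 0.67 (the slope of the consumption function)
C = 27 + 0.67(2021) = 1381.07, so APC = 1381.07/2021 = 0.683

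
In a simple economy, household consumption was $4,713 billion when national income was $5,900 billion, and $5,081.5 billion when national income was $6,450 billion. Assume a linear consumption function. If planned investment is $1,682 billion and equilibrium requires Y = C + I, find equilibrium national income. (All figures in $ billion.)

Y = 7400

MPC = (5081.5 − 4713)/(6450 − 5900) = 368.5/550 = 0.67
a = 4713 − 0.67(5900) = 760
Equilibrium: Y = 760 + 0.67Y + 1682
0.33Y = 2442, so Y = 2442/0.33 = 7400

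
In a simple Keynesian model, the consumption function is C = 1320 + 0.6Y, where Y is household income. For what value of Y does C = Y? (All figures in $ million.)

Y = 3300

At break-even, C = Y: 1320 + 0.6Y = Y
0.4Y = 1320, so Y = 1320/0.4 = 3300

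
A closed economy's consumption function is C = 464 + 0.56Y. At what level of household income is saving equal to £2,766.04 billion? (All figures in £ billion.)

Y = 7341

S = Y − C = -464 + 0.44Y
-464 + 0.44Y = 2766.04, so 0.44Y = 3230.04 and Y = 7341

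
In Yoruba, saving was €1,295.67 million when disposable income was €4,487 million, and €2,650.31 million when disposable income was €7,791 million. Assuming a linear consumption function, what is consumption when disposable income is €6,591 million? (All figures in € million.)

MPS = ΔS/ΔY = (2650.31 − 1295.67)/(7791 − 4487) = 1354.64/3304 = 0.41
MPC = 1 − MPS = 0.59
Autonomous saving = 1295.67 − 0.41(4487) = -544, so a = 544
C = 544 + 0.59(6591) = 544 + 3888.69 = 4432.69

C = 4432.69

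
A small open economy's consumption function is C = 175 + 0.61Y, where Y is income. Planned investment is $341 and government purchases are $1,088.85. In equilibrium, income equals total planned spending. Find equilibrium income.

Y = 4115

Y = C + I + G = 175 + 0.61Y + 341 + 1088.85
Y − 0.61Y = 1604.85
0.39Y = 1604.85, so Y = 1604.85/0.39 = 4115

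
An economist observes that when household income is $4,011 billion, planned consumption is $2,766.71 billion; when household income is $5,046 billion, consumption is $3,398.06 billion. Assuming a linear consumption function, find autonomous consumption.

a = 320

MPC = ΔC/ΔY = (3398.06 − 2766.71)/(5046 − 4011) = 631.35/1035 = 0.61
a = C − MPC·Y = 2766.71 − 0.61(4011) = 2766.71 − 2446.71 = 320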